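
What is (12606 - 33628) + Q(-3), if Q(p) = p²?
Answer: -21013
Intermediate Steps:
(12606 - 33628) + Q(-3) = (12606 - 33628) + (-3)² = -21022 + 9 = -21013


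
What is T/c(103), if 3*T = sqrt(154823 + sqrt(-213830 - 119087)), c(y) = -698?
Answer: -sqrt(154823 + I*sqrt(332917))/2094 ≈ -0.18791 - 0.00035014*I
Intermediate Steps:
T = sqrt(154823 + I*sqrt(332917))/3 (T = sqrt(154823 + sqrt(-213830 - 119087))/3 = sqrt(154823 + sqrt(-332917))/3 = sqrt(154823 + I*sqrt(332917))/3 ≈ 131.16 + 0.2444*I)
T/c(103) = (sqrt(154823 + I*sqrt(332917))/3)/(-698) = (sqrt(154823 + I*sqrt(332917))/3)*(-1/698) = -sqrt(154823 + I*sqrt(332917))/2094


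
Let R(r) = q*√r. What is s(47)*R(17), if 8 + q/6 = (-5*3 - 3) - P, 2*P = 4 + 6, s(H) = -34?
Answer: 6324*√17 ≈ 26075.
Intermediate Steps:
P = 5 (P = (4 + 6)/2 = (½)*10 = 5)
q = -186 (q = -48 + 6*((-5*3 - 3) - 1*5) = -48 + 6*((-15 - 3) - 5) = -48 + 6*(-18 - 5) = -48 + 6*(-23) = -48 - 138 = -186)
R(r) = -186*√r
s(47)*R(17) = -(-6324)*√17 = 6324*√17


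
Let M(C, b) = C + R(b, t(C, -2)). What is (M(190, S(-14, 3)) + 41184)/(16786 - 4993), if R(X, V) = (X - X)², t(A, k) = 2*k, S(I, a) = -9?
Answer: 41374/11793 ≈ 3.5084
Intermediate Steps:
R(X, V) = 0 (R(X, V) = 0² = 0)
M(C, b) = C (M(C, b) = C + 0 = C)
(M(190, S(-14, 3)) + 41184)/(16786 - 4993) = (190 + 41184)/(16786 - 4993) = 41374/11793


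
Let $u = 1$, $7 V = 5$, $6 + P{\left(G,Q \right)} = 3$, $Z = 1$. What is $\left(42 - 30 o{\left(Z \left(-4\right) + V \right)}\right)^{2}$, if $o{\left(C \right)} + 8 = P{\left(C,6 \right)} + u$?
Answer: $116964$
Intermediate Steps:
$P{\left(G,Q \right)} = -3$ ($P{\left(G,Q \right)} = -6 + 3 = -3$)
$V = \frac{5}{7}$ ($V = \frac{1}{7} \cdot 5 = \frac{5}{7} \approx 0.71429$)
$o{\left(C \right)} = -10$ ($o{\left(C \right)} = -8 + \left(-3 + 1\right) = -8 - 2 = -10$)
$\left(42 - 30 o{\left(Z \left(-4\right) + V \right)}\right)^{2} = \left(42 - -300\right)^{2} = \left(42 + 300\right)^{2} = 342^{2} = 116964$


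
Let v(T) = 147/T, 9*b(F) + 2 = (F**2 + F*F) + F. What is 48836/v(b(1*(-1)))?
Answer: -48836/1323 ≈ -36.913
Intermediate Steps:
b(F) = -2/9 + F/9 + 2*F**2/9 (b(F) = -2/9 + ((F**2 + F*F) + F)/9 = -2/9 + ((F**2 + F**2) + F)/9 = -2/9 + (2*F**2 + F)/9 = -2/9 + (F + 2*F**2)/9 = -2/9 + (F/9 + 2*F**2/9) = -2/9 + F/9 + 2*F**2/9)
48836/v(b(1*(-1))) = 48836/((147/(-2/9 + (1*(-1))/9 + 2*(1*(-1))**2/9))) = 48836/((147/(-2/9 + (1/9)*(-1) + (2/9)*(-1)**2))) = 48836/((147/(-2/9 - 1/9 + (2/9)*1))) = 48836/((147/(-2/9 - 1/9 + 2/9))) = 48836/((147/(-1/9))) = 48836/((147*(-9))) = 48836/(-1323) = 48836*(-1/1323) = -48836/1323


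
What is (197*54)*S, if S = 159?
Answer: 1691442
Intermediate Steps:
(197*54)*S = (197*54)*159 = 10638*159 = 1691442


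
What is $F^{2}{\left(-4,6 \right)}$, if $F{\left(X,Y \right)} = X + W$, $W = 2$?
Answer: $4$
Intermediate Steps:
$F{\left(X,Y \right)} = 2 + X$ ($F{\left(X,Y \right)} = X + 2 = 2 + X$)
$F^{2}{\left(-4,6 \right)} = \left(2 - 4\right)^{2} = \left(-2\right)^{2} = 4$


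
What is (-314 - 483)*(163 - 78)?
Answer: -67745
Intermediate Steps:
(-314 - 483)*(163 - 78) = -797*85 = -67745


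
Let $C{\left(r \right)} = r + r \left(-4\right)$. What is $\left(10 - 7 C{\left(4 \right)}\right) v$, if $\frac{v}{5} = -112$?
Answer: $-52640$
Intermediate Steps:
$v = -560$ ($v = 5 \left(-112\right) = -560$)
$C{\left(r \right)} = - 3 r$ ($C{\left(r \right)} = r - 4 r = - 3 r$)
$\left(10 - 7 C{\left(4 \right)}\right) v = \left(10 - 7 \left(\left(-3\right) 4\right)\right) \left(-560\right) = \left(10 - -84\right) \left(-560\right) = \left(10 + 84\right) \left(-560\right) = 94 \left(-560\right) = -52640$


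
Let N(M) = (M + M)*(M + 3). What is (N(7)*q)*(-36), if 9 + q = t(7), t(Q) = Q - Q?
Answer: 45360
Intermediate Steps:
t(Q) = 0
q = -9 (q = -9 + 0 = -9)
N(M) = 2*M*(3 + M) (N(M) = (2*M)*(3 + M) = 2*M*(3 + M))
(N(7)*q)*(-36) = ((2*7*(3 + 7))*(-9))*(-36) = ((2*7*10)*(-9))*(-36) = (140*(-9))*(-36) = -1260*(-36) = 45360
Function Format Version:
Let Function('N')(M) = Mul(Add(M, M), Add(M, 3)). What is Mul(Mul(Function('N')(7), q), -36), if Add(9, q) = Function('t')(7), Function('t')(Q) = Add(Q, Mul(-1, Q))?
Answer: 45360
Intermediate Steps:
Function('t')(Q) = 0
q = -9 (q = Add(-9, 0) = -9)
Function('N')(M) = Mul(2, M, Add(3, M)) (Function('N')(M) = Mul(Mul(2, M), Add(3, M)) = Mul(2, M, Add(3, M)))
Mul(Mul(Function('N')(7), q), -36) = Mul(Mul(Mul(2, 7, Add(3, 7)), -9), -36) = Mul(Mul(Mul(2, 7, 10), -9), -36) = Mul(Mul(140, -9), -36) = Mul(-1260, -36) = 45360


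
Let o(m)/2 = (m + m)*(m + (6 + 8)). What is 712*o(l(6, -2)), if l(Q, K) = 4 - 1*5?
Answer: -37024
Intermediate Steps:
l(Q, K) = -1 (l(Q, K) = 4 - 5 = -1)
o(m) = 4*m*(14 + m) (o(m) = 2*((m + m)*(m + (6 + 8))) = 2*((2*m)*(m + 14)) = 2*((2*m)*(14 + m)) = 2*(2*m*(14 + m)) = 4*m*(14 + m))
712*o(l(6, -2)) = 712*(4*(-1)*(14 - 1)) = 712*(4*(-1)*13) = 712*(-52) = -37024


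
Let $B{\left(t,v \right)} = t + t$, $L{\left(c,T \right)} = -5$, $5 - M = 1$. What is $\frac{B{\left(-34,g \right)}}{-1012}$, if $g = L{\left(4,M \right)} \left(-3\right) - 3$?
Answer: $\frac{17}{253} \approx 0.067194$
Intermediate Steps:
$M = 4$ ($M = 5 - 1 = 4$)
$g = 12$ ($g = \left(-5\right) \left(-3\right) - 3 = 15 - 3 = 12$)
$B{\left(t,v \right)} = 2 t$
$\frac{B{\left(-34,g \right)}}{-1012} = \frac{2 \left(-34\right)}{-1012} = \left(-68\right) \left(- \frac{1}{1012}\right) = \frac{17}{253}$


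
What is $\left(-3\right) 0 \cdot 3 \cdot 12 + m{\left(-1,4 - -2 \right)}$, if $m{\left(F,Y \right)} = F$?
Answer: $-1$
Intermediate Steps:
$\left(-3\right) 0 \cdot 3 \cdot 12 + m{\left(-1,4 - -2 \right)} = \left(-3\right) 0 \cdot 3 \cdot 12 - 1 = 0 \cdot 3 \cdot 12 - 1 = 0 \cdot 12 - 1 = 0 - 1 = -1$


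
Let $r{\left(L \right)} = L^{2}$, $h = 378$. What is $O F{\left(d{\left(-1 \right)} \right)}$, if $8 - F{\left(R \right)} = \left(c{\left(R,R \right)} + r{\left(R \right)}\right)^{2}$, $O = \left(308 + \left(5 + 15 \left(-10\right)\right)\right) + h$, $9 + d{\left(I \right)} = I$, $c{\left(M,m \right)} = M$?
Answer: $-4377772$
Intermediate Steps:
$d{\left(I \right)} = -9 + I$
$O = 541$ ($O = \left(308 + \left(5 + 15 \left(-10\right)\right)\right) + 378 = \left(308 + \left(5 - 150\right)\right) + 378 = \left(308 - 145\right) + 378 = 163 + 378 = 541$)
$F{\left(R \right)} = 8 - \left(R + R^{2}\right)^{2}$
$O F{\left(d{\left(-1 \right)} \right)} = 541 \left(8 - \left(-9 - 1\right)^{2} \left(1 - 10\right)^{2}\right) = 541 \left(8 - \left(-10\right)^{2} \left(1 - 10\right)^{2}\right) = 541 \left(8 - 100 \left(-9\right)^{2}\right) = 541 \left(8 - 100 \cdot 81\right) = 541 \left(8 - 8100\right) = 541 \left(-8092\right) = -4377772$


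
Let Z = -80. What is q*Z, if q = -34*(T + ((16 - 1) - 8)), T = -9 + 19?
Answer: 46240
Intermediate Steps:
T = 10
q = -578 (q = -34*(10 + ((16 - 1) - 8)) = -34*(10 + (15 - 8)) = -34*(10 + 7) = -34*17 = -578)
q*Z = -578*(-80) = 46240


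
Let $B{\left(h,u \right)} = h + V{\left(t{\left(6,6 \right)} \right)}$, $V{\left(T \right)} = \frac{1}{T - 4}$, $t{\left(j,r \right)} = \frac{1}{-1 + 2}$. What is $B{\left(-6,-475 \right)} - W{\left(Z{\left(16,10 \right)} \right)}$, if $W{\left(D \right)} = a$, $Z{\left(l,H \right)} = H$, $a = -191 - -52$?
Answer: $\frac{398}{3} \approx 132.67$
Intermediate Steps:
$t{\left(j,r \right)} = 1$ ($t{\left(j,r \right)} = 1^{-1} = 1$)
$a = -139$ ($a = -191 + 52 = -139$)
$V{\left(T \right)} = \frac{1}{-4 + T}$
$W{\left(D \right)} = -139$
$B{\left(h,u \right)} = - \frac{1}{3} + h$ ($B{\left(h,u \right)} = h + \frac{1}{-4 + 1} = h + \frac{1}{-3} = h - \frac{1}{3} = - \frac{1}{3} + h$)
$B{\left(-6,-475 \right)} - W{\left(Z{\left(16,10 \right)} \right)} = \left(- \frac{1}{3} - 6\right) - -139 = - \frac{19}{3} + 139 = \frac{398}{3}$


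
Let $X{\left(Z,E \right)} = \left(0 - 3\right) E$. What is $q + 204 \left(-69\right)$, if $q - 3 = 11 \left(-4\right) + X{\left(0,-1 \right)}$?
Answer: $-14114$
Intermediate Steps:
$X{\left(Z,E \right)} = - 3 E$
$q = -38$ ($q = 3 + \left(11 \left(-4\right) - -3\right) = 3 + \left(-44 + 3\right) = 3 - 41 = -38$)
$q + 204 \left(-69\right) = -38 + 204 \left(-69\right) = -38 - 14076 = -14114$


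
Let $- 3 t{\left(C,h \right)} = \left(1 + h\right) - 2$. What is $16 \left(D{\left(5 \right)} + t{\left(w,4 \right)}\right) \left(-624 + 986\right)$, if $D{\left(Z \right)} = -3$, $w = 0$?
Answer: $-23168$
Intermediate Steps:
$t{\left(C,h \right)} = \frac{1}{3} - \frac{h}{3}$ ($t{\left(C,h \right)} = - \frac{\left(1 + h\right) - 2}{3} = - \frac{-1 + h}{3} = \frac{1}{3} - \frac{h}{3}$)
$16 \left(D{\left(5 \right)} + t{\left(w,4 \right)}\right) \left(-624 + 986\right) = 16 \left(-3 + \left(\frac{1}{3} - \frac{4}{3}\right)\right) \left(-624 + 986\right) = 16 \left(-3 + \left(\frac{1}{3} - \frac{4}{3}\right)\right) 362 = 16 \left(-3 - 1\right) 362 = 16 \left(-4\right) 362 = \left(-64\right) 362 = -23168$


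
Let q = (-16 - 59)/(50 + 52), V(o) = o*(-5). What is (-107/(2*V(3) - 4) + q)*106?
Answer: 4346/17 ≈ 255.65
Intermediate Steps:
V(o) = -5*o
q = -25/34 (q = -75/102 = -75*1/102 = -25/34 ≈ -0.73529)
(-107/(2*V(3) - 4) + q)*106 = (-107/(2*(-5*3) - 4) - 25/34)*106 = (-107/(2*(-15) - 4) - 25/34)*106 = (-107/(-30 - 4) - 25/34)*106 = (-107/(-34) - 25/34)*106 = (-107*(-1/34) - 25/34)*106 = (107/34 - 25/34)*106 = (41/17)*106 = 4346/17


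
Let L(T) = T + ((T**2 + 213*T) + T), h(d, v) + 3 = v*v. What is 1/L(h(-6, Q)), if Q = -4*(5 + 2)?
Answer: 1/777876 ≈ 1.2856e-6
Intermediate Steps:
Q = -28 (Q = -4*7 = -28)
h(d, v) = -3 + v**2 (h(d, v) = -3 + v*v = -3 + v**2)
L(T) = T**2 + 215*T (L(T) = T + (T**2 + 214*T) = T**2 + 215*T)
1/L(h(-6, Q)) = 1/((-3 + (-28)**2)*(215 + (-3 + (-28)**2))) = 1/((-3 + 784)*(215 + (-3 + 784))) = 1/(781*(215 + 781)) = 1/(781*996) = 1/777876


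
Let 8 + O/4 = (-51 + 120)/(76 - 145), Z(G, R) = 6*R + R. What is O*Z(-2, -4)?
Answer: 1008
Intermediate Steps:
Z(G, R) = 7*R
O = -36 (O = -32 + 4*((-51 + 120)/(76 - 145)) = -32 + 4*(69/(-69)) = -32 + 4*(69*(-1/69)) = -32 + 4*(-1) = -32 - 4 = -36)
O*Z(-2, -4) = -252*(-4) = -36*(-28) = 1008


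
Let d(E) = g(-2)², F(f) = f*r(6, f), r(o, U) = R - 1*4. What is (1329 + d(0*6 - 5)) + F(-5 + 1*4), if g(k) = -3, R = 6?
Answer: 1336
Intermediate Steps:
r(o, U) = 2 (r(o, U) = 6 - 1*4 = 6 - 4 = 2)
F(f) = 2*f (F(f) = f*2 = 2*f)
d(E) = 9 (d(E) = (-3)² = 9)
(1329 + d(0*6 - 5)) + F(-5 + 1*4) = (1329 + 9) + 2*(-5 + 1*4) = 1338 + 2*(-5 + 4) = 1338 + 2*(-1) = 1338 - 2 = 1336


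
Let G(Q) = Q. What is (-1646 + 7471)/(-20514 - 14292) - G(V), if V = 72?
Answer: -2511857/34806 ≈ -72.167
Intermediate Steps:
(-1646 + 7471)/(-20514 - 14292) - G(V) = (-1646 + 7471)/(-20514 - 14292) - 1*72 = 5825/(-34806) - 72 = 5825*(-1/34806) - 72 = -5825/34806 - 72 = -2511857/34806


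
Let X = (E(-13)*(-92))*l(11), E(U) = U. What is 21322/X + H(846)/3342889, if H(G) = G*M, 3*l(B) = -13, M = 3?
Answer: -4647647325/1129896482 ≈ -4.1133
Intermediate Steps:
l(B) = -13/3 (l(B) = (1/3)*(-13) = -13/3)
X = -15548/3 (X = -13*(-92)*(-13/3) = 1196*(-13/3) = -15548/3 ≈ -5182.7)
H(G) = 3*G (H(G) = G*3 = 3*G)
21322/X + H(846)/3342889 = 21322/(-15548/3) + (3*846)/3342889 = 21322*(-3/15548) + 2538*(1/3342889) = -31983/7774 + 2538/3342889 = -4647647325/1129896482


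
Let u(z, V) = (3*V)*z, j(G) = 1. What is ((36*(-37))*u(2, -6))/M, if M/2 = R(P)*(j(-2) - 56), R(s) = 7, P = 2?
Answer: -23976/385 ≈ -62.275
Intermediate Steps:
u(z, V) = 3*V*z
M = -770 (M = 2*(7*(1 - 56)) = 2*(7*(-55)) = 2*(-385) = -770)
((36*(-37))*u(2, -6))/M = ((36*(-37))*(3*(-6)*2))/(-770) = -1332*(-36)*(-1/770) = 47952*(-1/770) = -23976/385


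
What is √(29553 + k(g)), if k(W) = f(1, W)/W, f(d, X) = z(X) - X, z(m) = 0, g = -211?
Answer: 4*√1847 ≈ 171.91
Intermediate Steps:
f(d, X) = -X (f(d, X) = 0 - X = -X)
k(W) = -1 (k(W) = (-W)/W = -1)
√(29553 + k(g)) = √(29553 - 1) = √29552 = 4*√1847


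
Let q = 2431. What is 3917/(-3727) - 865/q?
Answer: -12746082/9060337 ≈ -1.4068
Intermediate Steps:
3917/(-3727) - 865/q = 3917/(-3727) - 865/2431 = 3917*(-1/3727) - 865*1/2431 = -3917/3727 - 865/2431 = -12746082/9060337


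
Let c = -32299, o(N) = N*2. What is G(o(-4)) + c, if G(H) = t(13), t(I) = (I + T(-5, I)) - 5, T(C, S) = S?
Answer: -32278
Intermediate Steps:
o(N) = 2*N
t(I) = -5 + 2*I (t(I) = (I + I) - 5 = 2*I - 5 = -5 + 2*I)
G(H) = 21 (G(H) = -5 + 2*13 = -5 + 26 = 21)
G(o(-4)) + c = 21 - 32299 = -32278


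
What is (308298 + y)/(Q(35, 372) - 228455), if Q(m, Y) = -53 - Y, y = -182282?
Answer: -7876/14305 ≈ -0.55058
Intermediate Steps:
(308298 + y)/(Q(35, 372) - 228455) = (308298 - 182282)/((-53 - 1*372) - 228455) = 126016/((-53 - 372) - 228455) = 126016/(-425 - 228455) = 126016/(-228880) = 126016*(-1/228880) = -7876/14305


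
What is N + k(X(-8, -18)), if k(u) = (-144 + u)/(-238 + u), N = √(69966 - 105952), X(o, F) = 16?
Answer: 64/111 + I*√35986 ≈ 0.57658 + 189.7*I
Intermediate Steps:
N = I*√35986 (N = √(-35986) = I*√35986 ≈ 189.7*I)
k(u) = (-144 + u)/(-238 + u)
N + k(X(-8, -18)) = I*√35986 + (-144 + 16)/(-238 + 16) = I*√35986 - 128/(-222) = I*√35986 - 1/222*(-128) = I*√35986 + 64/111 = 64/111 + I*√35986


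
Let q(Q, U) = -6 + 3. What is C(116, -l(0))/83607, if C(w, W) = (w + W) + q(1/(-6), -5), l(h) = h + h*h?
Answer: 113/83607 ≈ 0.0013516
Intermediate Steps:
l(h) = h + h**2
q(Q, U) = -3
C(w, W) = -3 + W + w (C(w, W) = (w + W) - 3 = (W + w) - 3 = -3 + W + w)
C(116, -l(0))/83607 = (-3 - 0*(1 + 0) + 116)/83607 = (-3 - 0 + 116)*(1/83607) = (-3 - 1*0 + 116)*(1/83607) = (-3 + 0 + 116)*(1/83607) = 113*(1/83607) = 113/83607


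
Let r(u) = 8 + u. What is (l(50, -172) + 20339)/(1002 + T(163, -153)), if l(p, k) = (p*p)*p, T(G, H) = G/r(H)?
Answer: 21074155/145127 ≈ 145.21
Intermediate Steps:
T(G, H) = G/(8 + H)
l(p, k) = p**3 (l(p, k) = p**2*p = p**3)
(l(50, -172) + 20339)/(1002 + T(163, -153)) = (50**3 + 20339)/(1002 + 163/(8 - 153)) = (125000 + 20339)/(1002 + 163/(-145)) = 145339/(1002 + 163*(-1/145)) = 145339/(1002 - 163/145) = 145339/(145127/145) = 145339*(145/145127) = 21074155/145127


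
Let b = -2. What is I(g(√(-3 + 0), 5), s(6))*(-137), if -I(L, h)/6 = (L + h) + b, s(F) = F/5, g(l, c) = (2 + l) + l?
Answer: 4932/5 + 1644*I*√3 ≈ 986.4 + 2847.5*I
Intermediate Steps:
g(l, c) = 2 + 2*l
s(F) = F/5 (s(F) = F*(⅕) = F/5)
I(L, h) = 12 - 6*L - 6*h (I(L, h) = -6*((L + h) - 2) = -6*(-2 + L + h) = 12 - 6*L - 6*h)
I(g(√(-3 + 0), 5), s(6))*(-137) = (12 - 6*(2 + 2*√(-3 + 0)) - 6*6/5)*(-137) = (12 - 6*(2 + 2*√(-3)) - 6*6/5)*(-137) = (12 - 6*(2 + 2*(I*√3)) - 36/5)*(-137) = (12 - 6*(2 + 2*I*√3) - 36/5)*(-137) = (12 + (-12 - 12*I*√3) - 36/5)*(-137) = (-36/5 - 12*I*√3)*(-137) = 4932/5 + 1644*I*√3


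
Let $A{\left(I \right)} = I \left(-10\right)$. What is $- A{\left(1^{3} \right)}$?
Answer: $10$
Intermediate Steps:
$A{\left(I \right)} = - 10 I$
$- A{\left(1^{3} \right)} = - \left(-10\right) 1^{3} = - \left(-10\right) 1 = \left(-1\right) \left(-10\right) = 10$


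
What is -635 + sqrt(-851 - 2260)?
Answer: -635 + I*sqrt(3111) ≈ -635.0 + 55.776*I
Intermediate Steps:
-635 + sqrt(-851 - 2260) = -635 + sqrt(-3111) = -635 + I*sqrt(3111)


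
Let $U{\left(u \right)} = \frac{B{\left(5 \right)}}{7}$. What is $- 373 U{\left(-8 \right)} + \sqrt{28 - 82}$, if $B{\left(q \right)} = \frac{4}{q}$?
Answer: $- \frac{1492}{35} + 3 i \sqrt{6} \approx -42.629 + 7.3485 i$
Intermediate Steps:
$U{\left(u \right)} = \frac{4}{35}$ ($U{\left(u \right)} = \frac{4 \cdot \frac{1}{5}}{7} = \frac{1}{7} \cdot \frac{4}{5} = \frac{4}{35}$)
$- 373 U{\left(-8 \right)} + \sqrt{28 - 82} = \left(-373\right) \frac{4}{35} + \sqrt{28 - 82} = - \frac{1492}{35} + \sqrt{-54} = - \frac{1492}{35} + 3 i \sqrt{6}$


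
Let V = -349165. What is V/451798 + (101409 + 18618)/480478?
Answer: -28384535581/54269749861 ≈ -0.52303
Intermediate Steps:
V/451798 + (101409 + 18618)/480478 = -349165/451798 + (101409 + 18618)/480478 = -349165*1/451798 + 120027*(1/480478) = -349165/451798 + 120027/480478 = -28384535581/54269749861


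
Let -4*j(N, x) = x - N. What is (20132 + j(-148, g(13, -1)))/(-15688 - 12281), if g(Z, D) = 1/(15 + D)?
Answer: -1125319/1566264 ≈ -0.71847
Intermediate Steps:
j(N, x) = -x/4 + N/4 (j(N, x) = -(x - N)/4 = -x/4 + N/4)
(20132 + j(-148, g(13, -1)))/(-15688 - 12281) = (20132 + (-1/(4*(15 - 1)) + (1/4)*(-148)))/(-15688 - 12281) = (20132 + (-1/4/14 - 37))/(-27969) = (20132 + (-1/4*1/14 - 37))*(-1/27969) = (20132 + (-1/56 - 37))*(-1/27969) = (20132 - 2073/56)*(-1/27969) = (1125319/56)*(-1/27969) = -1125319/1566264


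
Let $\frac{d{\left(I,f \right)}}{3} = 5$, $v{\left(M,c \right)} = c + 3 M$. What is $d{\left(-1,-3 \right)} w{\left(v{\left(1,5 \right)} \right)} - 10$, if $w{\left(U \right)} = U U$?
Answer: $950$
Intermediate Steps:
$d{\left(I,f \right)} = 15$ ($d{\left(I,f \right)} = 3 \cdot 5 = 15$)
$w{\left(U \right)} = U^{2}$
$d{\left(-1,-3 \right)} w{\left(v{\left(1,5 \right)} \right)} - 10 = 15 \left(5 + 3 \cdot 1\right)^{2} - 10 = 15 \left(5 + 3\right)^{2} - 10 = 15 \cdot 8^{2} - 10 = 15 \cdot 64 - 10 = 960 - 10 = 950$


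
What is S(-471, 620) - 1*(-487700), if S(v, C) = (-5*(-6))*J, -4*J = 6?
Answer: 487655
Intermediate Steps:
J = -3/2 (J = -¼*6 = -3/2 ≈ -1.5000)
S(v, C) = -45 (S(v, C) = -5*(-6)*(-3/2) = 30*(-3/2) = -45)
S(-471, 620) - 1*(-487700) = -45 - 1*(-487700) = -45 + 487700 = 487655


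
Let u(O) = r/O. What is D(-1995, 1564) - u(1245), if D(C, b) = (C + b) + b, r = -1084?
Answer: 1411669/1245 ≈ 1133.9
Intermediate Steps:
D(C, b) = C + 2*b
u(O) = -1084/O
D(-1995, 1564) - u(1245) = (-1995 + 2*1564) - (-1084)/1245 = (-1995 + 3128) - (-1084)/1245 = 1133 - 1*(-1084/1245) = 1133 + 1084/1245 = 1411669/1245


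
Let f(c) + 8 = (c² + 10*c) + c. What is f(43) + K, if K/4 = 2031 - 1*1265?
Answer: 5378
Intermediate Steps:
f(c) = -8 + c² + 11*c (f(c) = -8 + ((c² + 10*c) + c) = -8 + (c² + 11*c) = -8 + c² + 11*c)
K = 3064 (K = 4*(2031 - 1*1265) = 4*(2031 - 1265) = 4*766 = 3064)
f(43) + K = (-8 + 43² + 11*43) + 3064 = (-8 + 1849 + 473) + 3064 = 2314 + 3064 = 5378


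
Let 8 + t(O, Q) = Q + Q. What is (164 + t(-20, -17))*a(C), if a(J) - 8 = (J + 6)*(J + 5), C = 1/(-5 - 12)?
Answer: 1317112/289 ≈ 4557.5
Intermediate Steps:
t(O, Q) = -8 + 2*Q (t(O, Q) = -8 + (Q + Q) = -8 + 2*Q)
C = -1/17 (C = 1/(-17) = -1/17 ≈ -0.058824)
a(J) = 8 + (5 + J)*(6 + J) (a(J) = 8 + (J + 6)*(J + 5) = 8 + (6 + J)*(5 + J) = 8 + (5 + J)*(6 + J))
(164 + t(-20, -17))*a(C) = (164 + (-8 + 2*(-17)))*(38 + (-1/17)**2 + 11*(-1/17)) = (164 + (-8 - 34))*(38 + 1/289 - 11/17) = (164 - 42)*(10796/289) = 122*(10796/289) = 1317112/289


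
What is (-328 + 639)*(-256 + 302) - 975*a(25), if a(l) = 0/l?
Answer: 14306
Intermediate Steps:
a(l) = 0
(-328 + 639)*(-256 + 302) - 975*a(25) = (-328 + 639)*(-256 + 302) - 975*0 = 311*46 + 0 = 14306 + 0 = 14306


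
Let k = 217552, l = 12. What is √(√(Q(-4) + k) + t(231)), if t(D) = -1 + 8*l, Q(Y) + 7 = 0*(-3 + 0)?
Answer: √(95 + √217545) ≈ 23.694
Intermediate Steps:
Q(Y) = -7 (Q(Y) = -7 + 0*(-3 + 0) = -7 + 0*(-3) = -7 + 0 = -7)
t(D) = 95 (t(D) = -1 + 8*12 = -1 + 96 = 95)
√(√(Q(-4) + k) + t(231)) = √(√(-7 + 217552) + 95) = √(√217545 + 95) = √(95 + √217545)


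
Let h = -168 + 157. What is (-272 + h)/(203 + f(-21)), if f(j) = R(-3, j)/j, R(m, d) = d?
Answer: -283/204 ≈ -1.3873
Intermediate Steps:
h = -11
f(j) = 1 (f(j) = j/j = 1)
(-272 + h)/(203 + f(-21)) = (-272 - 11)/(203 + 1) = -283/204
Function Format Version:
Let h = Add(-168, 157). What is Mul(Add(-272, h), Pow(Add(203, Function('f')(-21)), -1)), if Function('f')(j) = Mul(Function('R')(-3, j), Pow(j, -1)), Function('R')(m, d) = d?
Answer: Rational(-283, 204) ≈ -1.3873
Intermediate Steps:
h = -11
Function('f')(j) = 1 (Function('f')(j) = Mul(j, Pow(j, -1)) = 1)
Mul(Add(-272, h), Pow(Add(203, Function('f')(-21)), -1)) = Mul(Add(-272, -11), Pow(Add(203, 1), -1)) = Mul(-283, Pow(204, -1)) = Mul(-283, Rational(1, 204)) = Rational(-283, 204)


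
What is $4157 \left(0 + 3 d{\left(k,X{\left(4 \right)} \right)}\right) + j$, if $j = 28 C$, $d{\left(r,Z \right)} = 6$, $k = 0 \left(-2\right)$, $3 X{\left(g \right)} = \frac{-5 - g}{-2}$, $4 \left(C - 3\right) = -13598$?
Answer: $-20276$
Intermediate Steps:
$C = - \frac{6793}{2}$ ($C = 3 + \frac{1}{4} \left(-13598\right) = 3 - \frac{6799}{2} = - \frac{6793}{2} \approx -3396.5$)
$X{\left(g \right)} = \frac{5}{6} + \frac{g}{6}$ ($X{\left(g \right)} = \frac{\left(-5 - g\right) \frac{1}{-2}}{3} = \frac{\left(-5 - g\right) \left(- \frac{1}{2}\right)}{3} = \frac{\frac{5}{2} + \frac{g}{2}}{3} = \frac{5}{6} + \frac{g}{6}$)
$k = 0$
$j = -95102$ ($j = 28 \left(- \frac{6793}{2}\right) = -95102$)
$4157 \left(0 + 3 d{\left(k,X{\left(4 \right)} \right)}\right) + j = 4157 \left(0 + 3 \cdot 6\right) - 95102 = 4157 \left(0 + 18\right) - 95102 = 4157 \cdot 18 - 95102 = 74826 - 95102 = -20276$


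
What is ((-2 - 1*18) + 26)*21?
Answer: 126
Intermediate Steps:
((-2 - 1*18) + 26)*21 = ((-2 - 18) + 26)*21 = (-20 + 26)*21 = 6*21 = 126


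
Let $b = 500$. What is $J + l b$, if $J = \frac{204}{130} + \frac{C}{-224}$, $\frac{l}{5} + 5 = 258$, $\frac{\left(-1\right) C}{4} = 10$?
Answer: $\frac{1151153181}{1820} \approx 6.325 \cdot 10^{5}$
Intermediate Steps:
$C = -40$ ($C = \left(-4\right) 10 = -40$)
$l = 1265$ ($l = -25 + 5 \cdot 258 = -25 + 1290 = 1265$)
$J = \frac{3181}{1820}$ ($J = \frac{204}{130} - \frac{40}{-224} = 204 \cdot \frac{1}{130} - - \frac{5}{28} = \frac{102}{65} + \frac{5}{28} = \frac{3181}{1820} \approx 1.7478$)
$J + l b = \frac{3181}{1820} + 1265 \cdot 500 = \frac{3181}{1820} + 632500 = \frac{1151153181}{1820}$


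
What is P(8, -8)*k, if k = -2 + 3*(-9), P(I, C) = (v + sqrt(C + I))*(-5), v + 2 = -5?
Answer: -1015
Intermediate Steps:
v = -7 (v = -2 - 5 = -7)
P(I, C) = 35 - 5*sqrt(C + I) (P(I, C) = (-7 + sqrt(C + I))*(-5) = 35 - 5*sqrt(C + I))
k = -29 (k = -2 - 27 = -29)
P(8, -8)*k = (35 - 5*sqrt(-8 + 8))*(-29) = (35 - 5*sqrt(0))*(-29) = (35 - 5*0)*(-29) = (35 + 0)*(-29) = 35*(-29) = -1015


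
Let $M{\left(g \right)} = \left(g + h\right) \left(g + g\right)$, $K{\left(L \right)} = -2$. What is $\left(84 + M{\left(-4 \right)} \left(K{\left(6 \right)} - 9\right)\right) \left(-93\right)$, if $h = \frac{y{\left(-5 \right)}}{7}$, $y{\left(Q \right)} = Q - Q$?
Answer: $24924$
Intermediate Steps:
$y{\left(Q \right)} = 0$
$h = 0$ ($h = \frac{0}{7} = 0 \cdot \frac{1}{7} = 0$)
$M{\left(g \right)} = 2 g^{2}$ ($M{\left(g \right)} = \left(g + 0\right) \left(g + g\right) = g 2 g = 2 g^{2}$)
$\left(84 + M{\left(-4 \right)} \left(K{\left(6 \right)} - 9\right)\right) \left(-93\right) = \left(84 + 2 \left(-4\right)^{2} \left(-2 - 9\right)\right) \left(-93\right) = \left(84 + 2 \cdot 16 \left(-2 - 9\right)\right) \left(-93\right) = \left(84 + 32 \left(-11\right)\right) \left(-93\right) = \left(84 - 352\right) \left(-93\right) = \left(-268\right) \left(-93\right) = 24924$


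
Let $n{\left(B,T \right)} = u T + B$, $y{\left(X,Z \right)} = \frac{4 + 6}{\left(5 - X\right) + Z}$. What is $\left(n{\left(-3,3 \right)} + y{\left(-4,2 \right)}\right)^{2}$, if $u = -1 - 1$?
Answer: $\frac{7921}{121} \approx 65.463$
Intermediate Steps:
$u = -2$
$y{\left(X,Z \right)} = \frac{10}{5 + Z - X}$
$n{\left(B,T \right)} = B - 2 T$ ($n{\left(B,T \right)} = - 2 T + B = B - 2 T$)
$\left(n{\left(-3,3 \right)} + y{\left(-4,2 \right)}\right)^{2} = \left(\left(-3 - 6\right) + \frac{10}{5 + 2 - -4}\right)^{2} = \left(\left(-3 - 6\right) + \frac{10}{5 + 2 + 4}\right)^{2} = \left(-9 + \frac{10}{11}\right)^{2} = \left(- \frac{89}{11}\right)^{2} = \frac{7921}{121}$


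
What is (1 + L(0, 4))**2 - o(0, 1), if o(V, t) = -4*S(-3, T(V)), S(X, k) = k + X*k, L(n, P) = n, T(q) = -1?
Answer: 9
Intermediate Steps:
o(V, t) = -8 (o(V, t) = -(-4)*(1 - 3) = -(-4)*(-2) = -4*2 = -8)
(1 + L(0, 4))**2 - o(0, 1) = (1 + 0)**2 - 1*(-8) = 1**2 + 8 = 1 + 8 = 9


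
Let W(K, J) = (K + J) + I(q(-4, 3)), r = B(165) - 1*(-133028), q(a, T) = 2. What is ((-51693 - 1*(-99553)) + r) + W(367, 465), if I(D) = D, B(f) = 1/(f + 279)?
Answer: 80684569/444 ≈ 1.8172e+5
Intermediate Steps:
B(f) = 1/(279 + f)
r = 59064433/444 (r = 1/(279 + 165) - 1*(-133028) = 1/444 + 133028 = 59064433/444 ≈ 1.3303e+5)
W(K, J) = 2 + J + K (W(K, J) = (K + J) + 2 = (J + K) + 2 = 2 + J + K)
((-51693 - 1*(-99553)) + r) + W(367, 465) = ((-51693 - 1*(-99553)) + 59064433/444) + (2 + 465 + 367) = ((-51693 + 99553) + 59064433/444) + 834 = (47860 + 59064433/444) + 834 = 80314273/444 + 834 = 80684569/444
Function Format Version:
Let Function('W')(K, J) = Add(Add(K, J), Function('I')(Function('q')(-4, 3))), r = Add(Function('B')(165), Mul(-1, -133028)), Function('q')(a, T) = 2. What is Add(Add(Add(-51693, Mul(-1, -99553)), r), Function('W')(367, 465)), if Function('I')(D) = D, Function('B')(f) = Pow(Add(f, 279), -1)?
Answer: Rational(80684569, 444) ≈ 1.8172e+5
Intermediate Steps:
Function('B')(f) = Pow(Add(279, f), -1)
r = Rational(59064433, 444) (r = Add(Pow(Add(279, 165), -1), Mul(-1, -133028)) = Add(Pow(444, -1), 133028) = Add(Rational(1, 444), 133028) = Rational(59064433, 444) ≈ 1.3303e+5)
Function('W')(K, J) = Add(2, J, K) (Function('W')(K, J) = Add(Add(K, J), 2) = Add(Add(J, K), 2) = Add(2, J, K))
Add(Add(Add(-51693, Mul(-1, -99553)), r), Function('W')(367, 465)) = Add(Add(Add(-51693, Mul(-1, -99553)), Rational(59064433, 444)), Add(2, 465, 367)) = Add(Add(Add(-51693, 99553), Rational(59064433, 444)), 834) = Add(Add(47860, Rational(59064433, 444)), 834) = Add(Rational(80314273, 444), 834) = Rational(80684569, 444)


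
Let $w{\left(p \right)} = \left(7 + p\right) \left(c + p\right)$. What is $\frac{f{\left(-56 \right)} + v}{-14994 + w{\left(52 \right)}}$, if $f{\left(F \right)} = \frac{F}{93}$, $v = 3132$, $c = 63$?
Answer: $- \frac{291220}{763437} \approx -0.38146$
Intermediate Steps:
$w{\left(p \right)} = \left(7 + p\right) \left(63 + p\right)$
$f{\left(F \right)} = \frac{F}{93}$ ($f{\left(F \right)} = F \frac{1}{93} = \frac{F}{93}$)
$\frac{f{\left(-56 \right)} + v}{-14994 + w{\left(52 \right)}} = \frac{\frac{1}{93} \left(-56\right) + 3132}{-14994 + \left(441 + 52^{2} + 70 \cdot 52\right)} = \frac{- \frac{56}{93} + 3132}{-14994 + \left(441 + 2704 + 3640\right)} = \frac{291220}{93 \left(-14994 + 6785\right)} = \frac{291220}{93 \left(-8209\right)} = \frac{291220}{93} \left(- \frac{1}{8209}\right) = - \frac{291220}{763437}$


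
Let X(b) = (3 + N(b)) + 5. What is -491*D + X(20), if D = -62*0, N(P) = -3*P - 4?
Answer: -56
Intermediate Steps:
N(P) = -4 - 3*P
D = 0
X(b) = 4 - 3*b (X(b) = (3 + (-4 - 3*b)) + 5 = (-1 - 3*b) + 5 = 4 - 3*b)
-491*D + X(20) = -491*0 + (4 - 3*20) = 0 + (4 - 60) = 0 - 56 = -56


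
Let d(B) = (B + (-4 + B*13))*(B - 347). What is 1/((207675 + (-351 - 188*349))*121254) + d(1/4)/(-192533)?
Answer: -2979127892239/3308322812085984 ≈ -0.00090049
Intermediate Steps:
d(B) = (-347 + B)*(-4 + 14*B) (d(B) = (B + (-4 + 13*B))*(-347 + B) = (-4 + 14*B)*(-347 + B) = (-347 + B)*(-4 + 14*B))
1/((207675 + (-351 - 188*349))*121254) + d(1/4)/(-192533) = 1/((207675 + (-351 - 188*349))*121254) + (1388 - 4862/4 + 14*(1/4)**2)/(-192533) = (1/121254)/(207675 + (-351 - 65612)) + (1388 - 4862*1/4 + 14*(1/4)**2)*(-1/192533) = (1/121254)/(207675 - 65963) + (1388 - 2431/2 + 14*(1/16))*(-1/192533) = (1/121254)/141712 + (1388 - 2431/2 + 7/8)*(-1/192533) = (1/141712)*(1/121254) + (1387/8)*(-1/192533) = 1/17183146848 - 1387/1540264 = -2979127892239/3308322812085984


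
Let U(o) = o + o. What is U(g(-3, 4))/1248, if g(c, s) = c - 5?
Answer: -1/78 ≈ -0.012821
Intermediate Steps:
g(c, s) = -5 + c
U(o) = 2*o
U(g(-3, 4))/1248 = (2*(-5 - 3))/1248 = (2*(-8))*(1/1248) = -16*1/1248 = -1/78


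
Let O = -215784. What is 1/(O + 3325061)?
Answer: 1/3109277 ≈ 3.2162e-7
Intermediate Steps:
1/(O + 3325061) = 1/(-215784 + 3325061) = 1/3109277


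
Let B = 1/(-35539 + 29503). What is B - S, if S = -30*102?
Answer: 18470159/6036 ≈ 3060.0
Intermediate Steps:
B = -1/6036 (B = 1/(-6036) = -1/6036 ≈ -0.00016567)
S = -3060
B - S = -1/6036 - 1*(-3060) = -1/6036 + 3060 = 18470159/6036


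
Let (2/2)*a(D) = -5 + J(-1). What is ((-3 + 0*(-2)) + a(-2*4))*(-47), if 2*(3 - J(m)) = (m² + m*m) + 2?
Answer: 329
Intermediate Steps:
J(m) = 2 - m² (J(m) = 3 - ((m² + m*m) + 2)/2 = 3 - ((m² + m²) + 2)/2 = 3 - (2*m² + 2)/2 = 3 - (2 + 2*m²)/2 = 3 + (-1 - m²) = 2 - m²)
a(D) = -4 (a(D) = -5 + (2 - 1*(-1)²) = -5 + (2 - 1*1) = -5 + (2 - 1) = -5 + 1 = -4)
((-3 + 0*(-2)) + a(-2*4))*(-47) = ((-3 + 0*(-2)) - 4)*(-47) = ((-3 + 0) - 4)*(-47) = (-3 - 4)*(-47) = -7*(-47) = 329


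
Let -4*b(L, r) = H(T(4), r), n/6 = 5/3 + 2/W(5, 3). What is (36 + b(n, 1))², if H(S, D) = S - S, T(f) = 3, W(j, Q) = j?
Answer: 1296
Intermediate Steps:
n = 62/5 (n = 6*(5/3 + 2/5) = 6*(5*(⅓) + 2*(⅕)) = 6*(5/3 + ⅖) = 6*(31/15) = 62/5 ≈ 12.400)
H(S, D) = 0
b(L, r) = 0 (b(L, r) = -¼*0 = 0)
(36 + b(n, 1))² = (36 + 0)² = 36² = 1296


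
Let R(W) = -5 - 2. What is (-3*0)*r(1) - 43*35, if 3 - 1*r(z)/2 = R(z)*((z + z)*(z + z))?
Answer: -1505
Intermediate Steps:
R(W) = -7
r(z) = 6 + 56*z² (r(z) = 6 - (-14)*(z + z)*(z + z) = 6 - (-14)*(2*z)*(2*z) = 6 - (-14)*4*z² = 6 - (-56)*z² = 6 + 56*z²)
(-3*0)*r(1) - 43*35 = (-3*0)*(6 + 56*1²) - 43*35 = 0*(6 + 56*1) - 1505 = 0*(6 + 56) - 1505 = 0*62 - 1505 = 0 - 1505 = -1505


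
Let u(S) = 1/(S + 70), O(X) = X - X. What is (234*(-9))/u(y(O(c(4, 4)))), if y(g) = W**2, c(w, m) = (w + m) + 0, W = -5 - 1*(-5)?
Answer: -147420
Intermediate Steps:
W = 0 (W = -5 + 5 = 0)
c(w, m) = m + w (c(w, m) = (m + w) + 0 = m + w)
O(X) = 0
y(g) = 0 (y(g) = 0**2 = 0)
u(S) = 1/(70 + S)
(234*(-9))/u(y(O(c(4, 4)))) = (234*(-9))/(1/(70 + 0)) = -2106/(1/70) = -2106/1/70 = -2106*70 = -147420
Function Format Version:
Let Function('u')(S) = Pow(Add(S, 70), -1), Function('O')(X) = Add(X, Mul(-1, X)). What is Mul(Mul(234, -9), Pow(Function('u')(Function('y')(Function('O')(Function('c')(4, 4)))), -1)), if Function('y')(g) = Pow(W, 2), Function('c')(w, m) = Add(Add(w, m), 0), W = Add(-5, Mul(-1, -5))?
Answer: -147420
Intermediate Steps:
W = 0 (W = Add(-5, 5) = 0)
Function('c')(w, m) = Add(m, w) (Function('c')(w, m) = Add(Add(m, w), 0) = Add(m, w))
Function('O')(X) = 0
Function('y')(g) = 0 (Function('y')(g) = Pow(0, 2) = 0)
Function('u')(S) = Pow(Add(70, S), -1)
Mul(Mul(234, -9), Pow(Function('u')(Function('y')(Function('O')(Function('c')(4, 4)))), -1)) = Mul(Mul(234, -9), Pow(Pow(Add(70, 0), -1), -1)) = Mul(-2106, Pow(Pow(70, -1), -1)) = Mul(-2106, Pow(Rational(1, 70), -1)) = Mul(-2106, 70) = -147420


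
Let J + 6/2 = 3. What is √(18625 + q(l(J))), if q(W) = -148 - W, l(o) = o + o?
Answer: 3*√2053 ≈ 135.93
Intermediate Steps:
J = 0 (J = -3 + 3 = 0)
l(o) = 2*o
√(18625 + q(l(J))) = √(18625 + (-148 - 2*0)) = √(18625 + (-148 - 1*0)) = √(18625 + (-148 + 0)) = √(18625 - 148) = √18477 = 3*√2053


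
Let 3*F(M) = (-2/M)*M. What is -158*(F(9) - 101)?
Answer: 48190/3 ≈ 16063.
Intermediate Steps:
F(M) = -⅔ (F(M) = ((-2/M)*M)/3 = (⅓)*(-2) = -⅔)
-158*(F(9) - 101) = -158*(-⅔ - 101) = -158*(-305/3) = 48190/3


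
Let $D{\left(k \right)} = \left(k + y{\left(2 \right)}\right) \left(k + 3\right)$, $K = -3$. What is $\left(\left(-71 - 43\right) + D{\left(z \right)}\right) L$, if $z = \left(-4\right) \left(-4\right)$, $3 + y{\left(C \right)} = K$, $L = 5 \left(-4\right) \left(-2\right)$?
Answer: $3040$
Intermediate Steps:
$L = 40$ ($L = \left(-20\right) \left(-2\right) = 40$)
$y{\left(C \right)} = -6$ ($y{\left(C \right)} = -3 - 3 = -6$)
$z = 16$
$D{\left(k \right)} = \left(-6 + k\right) \left(3 + k\right)$ ($D{\left(k \right)} = \left(k - 6\right) \left(k + 3\right) = \left(-6 + k\right) \left(3 + k\right)$)
$\left(\left(-71 - 43\right) + D{\left(z \right)}\right) L = \left(\left(-71 - 43\right) - \left(66 - 256\right)\right) 40 = \left(\left(-71 - 43\right) - -190\right) 40 = \left(-114 + 190\right) 40 = 76 \cdot 40 = 3040$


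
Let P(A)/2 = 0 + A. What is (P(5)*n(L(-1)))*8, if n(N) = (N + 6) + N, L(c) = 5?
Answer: 1280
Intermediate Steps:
P(A) = 2*A (P(A) = 2*(0 + A) = 2*A)
n(N) = 6 + 2*N (n(N) = (6 + N) + N = 6 + 2*N)
(P(5)*n(L(-1)))*8 = ((2*5)*(6 + 2*5))*8 = (10*(6 + 10))*8 = (10*16)*8 = 160*8 = 1280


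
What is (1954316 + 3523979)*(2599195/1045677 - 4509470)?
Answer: -25832606775514898525/1045677 ≈ -2.4704e+13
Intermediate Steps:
(1954316 + 3523979)*(2599195/1045677 - 4509470) = 5478295*(2599195*(1/1045677) - 4509470) = 5478295*(2599195/1045677 - 4509470) = 5478295*(-4715446461995/1045677) = -25832606775514898525/1045677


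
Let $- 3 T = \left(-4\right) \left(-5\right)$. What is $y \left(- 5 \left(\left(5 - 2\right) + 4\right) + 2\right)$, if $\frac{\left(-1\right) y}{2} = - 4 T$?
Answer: $1760$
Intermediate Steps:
$T = - \frac{20}{3}$ ($T = - \frac{\left(-4\right) \left(-5\right)}{3} = \left(- \frac{1}{3}\right) 20 = - \frac{20}{3} \approx -6.6667$)
$y = - \frac{160}{3}$ ($y = - 2 \left(\left(-4\right) \left(- \frac{20}{3}\right)\right) = \left(-2\right) \frac{80}{3} = - \frac{160}{3} \approx -53.333$)
$y \left(- 5 \left(\left(5 - 2\right) + 4\right) + 2\right) = - \frac{160 \left(- 5 \left(\left(5 - 2\right) + 4\right) + 2\right)}{3} = - \frac{160 \left(- 5 \left(3 + 4\right) + 2\right)}{3} = - \frac{160 \left(\left(-5\right) 7 + 2\right)}{3} = - \frac{160 \left(-35 + 2\right)}{3} = \left(- \frac{160}{3}\right) \left(-33\right) = 1760$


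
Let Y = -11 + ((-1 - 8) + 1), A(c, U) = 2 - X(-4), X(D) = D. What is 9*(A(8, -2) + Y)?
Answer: -117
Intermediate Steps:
A(c, U) = 6 (A(c, U) = 2 - 1*(-4) = 2 + 4 = 6)
Y = -19 (Y = -11 + (-9 + 1) = -11 - 8 = -19)
9*(A(8, -2) + Y) = 9*(6 - 19) = 9*(-13) = -117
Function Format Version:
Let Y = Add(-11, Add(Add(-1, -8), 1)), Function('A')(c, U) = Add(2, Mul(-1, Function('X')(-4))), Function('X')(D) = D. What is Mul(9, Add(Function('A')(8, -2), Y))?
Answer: -117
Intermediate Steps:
Function('A')(c, U) = 6 (Function('A')(c, U) = Add(2, Mul(-1, -4)) = Add(2, 4) = 6)
Y = -19 (Y = Add(-11, Add(-9, 1)) = Add(-11, -8) = -19)
Mul(9, Add(Function('A')(8, -2), Y)) = Mul(9, Add(6, -19)) = Mul(9, -13) = -117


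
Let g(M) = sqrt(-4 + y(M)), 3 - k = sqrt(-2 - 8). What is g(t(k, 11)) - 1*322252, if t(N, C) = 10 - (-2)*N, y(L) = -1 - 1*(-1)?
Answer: -322252 + 2*I ≈ -3.2225e+5 + 2.0*I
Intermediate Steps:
y(L) = 0 (y(L) = -1 + 1 = 0)
k = 3 - I*sqrt(10) (k = 3 - sqrt(-2 - 8) = 3 - sqrt(-10) = 3 - I*sqrt(10) ≈ 3.0 - 3.1623*I)
t(N, C) = 10 + 2*N
g(M) = 2*I (g(M) = sqrt(-4 + 0) = sqrt(-4) = 2*I)
g(t(k, 11)) - 1*322252 = 2*I - 1*322252 = 2*I - 322252 = -322252 + 2*I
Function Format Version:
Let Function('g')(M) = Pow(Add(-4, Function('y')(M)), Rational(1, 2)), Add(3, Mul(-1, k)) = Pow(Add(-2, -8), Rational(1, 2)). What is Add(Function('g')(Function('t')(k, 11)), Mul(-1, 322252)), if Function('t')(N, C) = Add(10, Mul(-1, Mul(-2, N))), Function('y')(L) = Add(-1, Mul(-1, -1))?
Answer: Add(-322252, Mul(2, I)) ≈ Add(-3.2225e+5, Mul(2.0000, I))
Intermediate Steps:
Function('y')(L) = 0 (Function('y')(L) = Add(-1, 1) = 0)
k = Add(3, Mul(-1, I, Pow(10, Rational(1, 2)))) (k = Add(3, Mul(-1, Pow(Add(-2, -8), Rational(1, 2)))) = Add(3, Mul(-1, Pow(-10, Rational(1, 2)))) = Add(3, Mul(-1, Mul(I, Pow(10, Rational(1, 2))))) = Add(3, Mul(-1, I, Pow(10, Rational(1, 2)))) ≈ Add(3.0000, Mul(-3.1623, I)))
Function('t')(N, C) = Add(10, Mul(2, N))
Function('g')(M) = Mul(2, I) (Function('g')(M) = Pow(Add(-4, 0), Rational(1, 2)) = Pow(-4, Rational(1, 2)) = Mul(2, I))
Add(Function('g')(Function('t')(k, 11)), Mul(-1, 322252)) = Add(Mul(2, I), Mul(-1, 322252)) = Add(Mul(2, I), -322252) = Add(-322252, Mul(2, I))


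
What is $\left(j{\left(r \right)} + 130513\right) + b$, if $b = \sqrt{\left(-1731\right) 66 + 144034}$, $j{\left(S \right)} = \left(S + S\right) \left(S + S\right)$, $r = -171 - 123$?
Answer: $476257 + 2 \sqrt{7447} \approx 4.7643 \cdot 10^{5}$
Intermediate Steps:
$r = -294$
$j{\left(S \right)} = 4 S^{2}$ ($j{\left(S \right)} = 2 S 2 S = 4 S^{2}$)
$b = 2 \sqrt{7447}$ ($b = \sqrt{-114246 + 144034} = \sqrt{29788} = 2 \sqrt{7447} \approx 172.59$)
$\left(j{\left(r \right)} + 130513\right) + b = \left(4 \left(-294\right)^{2} + 130513\right) + 2 \sqrt{7447} = \left(4 \cdot 86436 + 130513\right) + 2 \sqrt{7447} = \left(345744 + 130513\right) + 2 \sqrt{7447} = 476257 + 2 \sqrt{7447}$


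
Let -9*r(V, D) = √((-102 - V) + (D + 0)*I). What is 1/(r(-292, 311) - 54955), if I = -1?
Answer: -4451355/244624214146 + 99*I/244624214146 ≈ -1.8197e-5 + 4.047e-10*I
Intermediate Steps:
r(V, D) = -√(-102 - D - V)/9 (r(V, D) = -√((-102 - V) + (D + 0)*(-1))/9 = -√((-102 - V) + D*(-1))/9 = -√((-102 - V) - D)/9 = -√(-102 - D - V)/9)
1/(r(-292, 311) - 54955) = 1/(-√(-102 - 1*311 - 1*(-292))/9 - 54955) = 1/(-√(-102 - 311 + 292)/9 - 54955) = 1/(-11*I/9 - 54955) = 1/(-54955 - 11*I/9) = 81*(-54955 + 11*I/9)/244624214146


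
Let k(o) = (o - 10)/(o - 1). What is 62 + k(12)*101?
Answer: 884/11 ≈ 80.364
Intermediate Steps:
k(o) = (-10 + o)/(-1 + o)
62 + k(12)*101 = 62 + ((-10 + 12)/(-1 + 12))*101 = 62 + (2/11)*101 = 62 + 202/11 = 884/11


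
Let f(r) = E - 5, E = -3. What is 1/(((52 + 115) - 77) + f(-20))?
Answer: 1/82 ≈ 0.012195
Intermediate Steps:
f(r) = -8 (f(r) = -3 - 5 = -8)
1/(((52 + 115) - 77) + f(-20)) = 1/(((52 + 115) - 77) - 8) = 1/((167 - 77) - 8) = 1/(90 - 8) = 1/82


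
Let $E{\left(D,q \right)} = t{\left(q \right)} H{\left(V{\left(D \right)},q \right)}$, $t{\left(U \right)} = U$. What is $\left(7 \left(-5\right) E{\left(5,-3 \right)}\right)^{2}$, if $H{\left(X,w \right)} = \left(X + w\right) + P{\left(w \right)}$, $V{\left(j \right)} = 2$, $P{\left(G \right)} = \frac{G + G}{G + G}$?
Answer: $0$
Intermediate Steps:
$P{\left(G \right)} = 1$ ($P{\left(G \right)} = \frac{2 G}{2 G} = 2 G \frac{1}{2 G} = 1$)
$H{\left(X,w \right)} = 1 + X + w$ ($H{\left(X,w \right)} = \left(X + w\right) + 1 = 1 + X + w$)
$E{\left(D,q \right)} = q \left(3 + q\right)$ ($E{\left(D,q \right)} = q \left(1 + 2 + q\right) = q \left(3 + q\right)$)
$\left(7 \left(-5\right) E{\left(5,-3 \right)}\right)^{2} = \left(7 \left(-5\right) \left(- 3 \left(3 - 3\right)\right)\right)^{2} = \left(- 35 \left(\left(-3\right) 0\right)\right)^{2} = \left(\left(-35\right) 0\right)^{2} = 0^{2} = 0$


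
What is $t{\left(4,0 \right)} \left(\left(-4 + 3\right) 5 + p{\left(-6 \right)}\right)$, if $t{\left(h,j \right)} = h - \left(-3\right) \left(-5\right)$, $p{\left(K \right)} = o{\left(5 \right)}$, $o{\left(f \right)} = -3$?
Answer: $88$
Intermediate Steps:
$p{\left(K \right)} = -3$
$t{\left(h,j \right)} = -15 + h$ ($t{\left(h,j \right)} = h - 15 = -15 + h$)
$t{\left(4,0 \right)} \left(\left(-4 + 3\right) 5 + p{\left(-6 \right)}\right) = \left(-15 + 4\right) \left(\left(-4 + 3\right) 5 - 3\right) = - 11 \left(\left(-1\right) 5 - 3\right) = - 11 \left(-5 - 3\right) = \left(-11\right) \left(-8\right) = 88$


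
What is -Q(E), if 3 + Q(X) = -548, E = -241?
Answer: 551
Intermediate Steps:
Q(X) = -551 (Q(X) = -3 - 548 = -551)
-Q(E) = -1*(-551) = 551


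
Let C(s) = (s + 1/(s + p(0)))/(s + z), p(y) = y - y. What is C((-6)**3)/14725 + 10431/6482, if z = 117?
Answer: 1642404726037/1020524135400 ≈ 1.6094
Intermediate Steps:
p(y) = 0
C(s) = (s + 1/s)/(117 + s) (C(s) = (s + 1/(s + 0))/(s + 117) = (s + 1/s)/(117 + s))
C((-6)**3)/14725 + 10431/6482 = ((1 + ((-6)**3)**2)/(((-6)**3)*(117 + (-6)**3)))/14725 + 10431/6482 = ((1 + (-216)**2)/((-216)*(117 - 216)))*(1/14725) + 10431*(1/6482) = -1/216*(1 + 46656)/(-99)*(1/14725) + 10431/6482 = -1/216*(-1/99)*46657*(1/14725) + 10431/6482 = (46657/21384)*(1/14725) + 10431/6482 = 46657/314879400 + 10431/6482 = 1642404726037/1020524135400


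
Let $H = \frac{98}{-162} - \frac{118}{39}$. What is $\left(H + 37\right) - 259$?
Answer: $- \frac{237589}{1053} \approx -225.63$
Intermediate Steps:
$H = - \frac{3823}{1053}$ ($H = 98 \left(- \frac{1}{162}\right) - \frac{118}{39} = - \frac{49}{81} - \frac{118}{39} = - \frac{3823}{1053} \approx -3.6306$)
$\left(H + 37\right) - 259 = \left(- \frac{3823}{1053} + 37\right) - 259 = \frac{35138}{1053} - 259 = - \frac{237589}{1053}$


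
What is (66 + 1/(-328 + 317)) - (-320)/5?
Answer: 1429/11 ≈ 129.91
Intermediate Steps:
(66 + 1/(-328 + 317)) - (-320)/5 = (66 + 1/(-11)) - (-320)/5 = (66 - 1/11) - 80*(-⅘) = 725/11 + 64 = 1429/11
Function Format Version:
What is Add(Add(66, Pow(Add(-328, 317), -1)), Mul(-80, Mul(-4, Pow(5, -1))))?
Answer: Rational(1429, 11) ≈ 129.91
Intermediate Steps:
Add(Add(66, Pow(Add(-328, 317), -1)), Mul(-80, Mul(-4, Pow(5, -1)))) = Add(Add(66, Pow(-11, -1)), Mul(-80, Mul(-4, Rational(1, 5)))) = Add(Add(66, Rational(-1, 11)), Mul(-80, Rational(-4, 5))) = Add(Rational(725, 11), 64) = Rational(1429, 11)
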